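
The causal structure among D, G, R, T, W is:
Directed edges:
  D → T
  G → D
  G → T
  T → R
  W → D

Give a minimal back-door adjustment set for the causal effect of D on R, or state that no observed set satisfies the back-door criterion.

desc(D)\{D}={R,T}; candidates ⊆ {G,W}.
size 0: {}; under {} D still reaches {G,R,T,W} ∋ R.
{G}: D⊥R given {G} in G with D→· removed — back-door holds.

D→R: minimal back-door set {G}.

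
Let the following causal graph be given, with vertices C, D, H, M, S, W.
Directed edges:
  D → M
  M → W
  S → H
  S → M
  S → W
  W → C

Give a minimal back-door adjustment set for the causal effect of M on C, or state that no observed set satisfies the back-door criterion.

M→C: minimal back-door set {S}.

desc(M)\{M}={C,W}; candidates ⊆ {D,H,S}.
size 0: {}; under {} M still reaches {C,D,H,S,W} ∋ C.
{S}: M⊥C given {S} in G with M→· removed — back-door holds.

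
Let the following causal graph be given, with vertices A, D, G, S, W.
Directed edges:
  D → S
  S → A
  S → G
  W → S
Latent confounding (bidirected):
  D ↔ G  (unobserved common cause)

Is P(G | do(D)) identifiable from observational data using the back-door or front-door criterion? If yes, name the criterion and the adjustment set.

desc(D)\{D}={A,G,S}; candidates ⊆ {W}.
D↔G: latent back-door arc(s) into D.
size 0: {}; under {} D still reaches {G} ∋ G.
size 1: {W}; under {W} D still reaches {G} ∋ G.
D↔G cannot be blocked by any observed set — no back-door set.
{S}: (i) intercepts every directed D→G path; (ii) no back-door D→{S}; (iii) {D} blocks every back-door {S}→G. Front-door holds.
P(G|do(D)) = Σ_{S} P(S|D) Σ_{D'} P(G|S,D')P(D').

P(G|do(D)): frontdoor, adjust for {S}.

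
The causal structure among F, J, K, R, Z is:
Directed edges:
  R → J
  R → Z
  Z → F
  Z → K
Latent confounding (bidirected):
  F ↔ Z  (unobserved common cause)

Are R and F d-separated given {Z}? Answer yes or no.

Bayes-Ball from R | {Z} reaches {F,J}.
F ∈ reach(R|{Z}) ⇒ R ⊥̸ F | {Z}.

No — R and F are d-connected given {Z}.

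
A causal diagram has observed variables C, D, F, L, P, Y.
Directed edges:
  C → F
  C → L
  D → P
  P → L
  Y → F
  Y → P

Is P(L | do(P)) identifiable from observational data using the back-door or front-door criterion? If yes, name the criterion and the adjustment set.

desc(P)\{P}={L}; candidates ⊆ {C,D,F,Y}.
∅: P⊥L given ∅ in G with P→· removed — back-door holds.
P(L|do(P)) = P(L|P) — no adjustment needed.

P(L|do(P)): backdoor, adjust for ∅.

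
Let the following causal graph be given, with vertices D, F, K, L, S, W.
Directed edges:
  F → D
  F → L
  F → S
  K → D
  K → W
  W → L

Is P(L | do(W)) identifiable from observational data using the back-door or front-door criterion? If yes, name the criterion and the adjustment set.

desc(W)\{W}={L}; candidates ⊆ {D,F,K,S}.
∅: W⊥L given ∅ in G with W→· removed — back-door holds.
P(L|do(W)) = P(L|W) — no adjustment needed.

P(L|do(W)): backdoor, adjust for ∅.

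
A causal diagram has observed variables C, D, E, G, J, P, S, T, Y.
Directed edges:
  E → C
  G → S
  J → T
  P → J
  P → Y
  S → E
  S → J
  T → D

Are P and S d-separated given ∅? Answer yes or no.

Bayes-Ball from P | ∅ reaches {D,J,T,Y}.
S ∉ reach(P|∅) ⇒ P ⊥ S | ∅.

Yes — P ⊥ S | ∅.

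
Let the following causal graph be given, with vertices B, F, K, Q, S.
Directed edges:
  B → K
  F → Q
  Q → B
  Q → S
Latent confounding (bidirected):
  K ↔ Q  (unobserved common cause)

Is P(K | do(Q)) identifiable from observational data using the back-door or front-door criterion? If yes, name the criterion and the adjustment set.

P(K|do(Q)): frontdoor, adjust for {B}.

desc(Q)\{Q}={B,K,S}; candidates ⊆ {F}.
Q↔K: latent back-door arc(s) into Q.
size 0: {}; under {} Q still reaches {F,K} ∋ K.
size 1: {F}; under {F} Q still reaches {K} ∋ K.
Q↔K cannot be blocked by any observed set — no back-door set.
{B}: (i) intercepts every directed Q→K path; (ii) no back-door Q→{B}; (iii) {Q} blocks every back-door {B}→K. Front-door holds.
P(K|do(Q)) = Σ_{B} P(B|Q) Σ_{Q'} P(K|B,Q')P(Q').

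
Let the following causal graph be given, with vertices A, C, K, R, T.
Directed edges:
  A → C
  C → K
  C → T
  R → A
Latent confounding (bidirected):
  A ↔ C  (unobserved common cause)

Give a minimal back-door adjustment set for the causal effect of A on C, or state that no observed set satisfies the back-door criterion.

desc(A)\{A}={C,K,T}; candidates ⊆ {R}.
A↔C: latent back-door arc(s) into A.
size 0: {}; under {} A still reaches {C,K,R,T} ∋ C.
size 1: {R}; under {R} A still reaches {C,K,T} ∋ C.
A↔C cannot be blocked by any observed set — no back-door set.

A→C: no observed back-door set.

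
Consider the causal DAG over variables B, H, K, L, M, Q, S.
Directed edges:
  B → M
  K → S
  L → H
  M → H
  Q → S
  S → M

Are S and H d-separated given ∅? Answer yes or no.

Bayes-Ball from S | ∅ reaches {H,K,M,Q}.
H ∈ reach(S|∅) ⇒ S ⊥̸ H | ∅.

No — S and H are d-connected given ∅.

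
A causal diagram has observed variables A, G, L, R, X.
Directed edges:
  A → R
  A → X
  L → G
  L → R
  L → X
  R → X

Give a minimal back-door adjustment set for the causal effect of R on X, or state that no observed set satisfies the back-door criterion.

R→X: minimal back-door set {A, L}.

desc(R)\{R}={X}; candidates ⊆ {A,G,L}.
size 0: {}; under {} R still reaches {A,G,L,X} ∋ X.
size 1: {A}, {G}, {L}; under {A} R still reaches {G,L,X} ∋ X.
{A,L}: R⊥X given {A,L} in G with R→· removed — back-door holds.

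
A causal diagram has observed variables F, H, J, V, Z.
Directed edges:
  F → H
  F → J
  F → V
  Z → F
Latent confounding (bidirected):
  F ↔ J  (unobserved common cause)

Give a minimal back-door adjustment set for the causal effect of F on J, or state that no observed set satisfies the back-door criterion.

desc(F)\{F}={H,J,V}; candidates ⊆ {Z}.
F↔J: latent back-door arc(s) into F.
size 0: {}; under {} F still reaches {J,Z} ∋ J.
size 1: {Z}; under {Z} F still reaches {J} ∋ J.
F↔J cannot be blocked by any observed set — no back-door set.

F→J: no observed back-door set.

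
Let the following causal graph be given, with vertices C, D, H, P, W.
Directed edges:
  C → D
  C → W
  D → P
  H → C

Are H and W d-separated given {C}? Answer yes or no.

Yes — H ⊥ W | {C}.

Bayes-Ball from H | {C} reaches ∅.
W ∉ reach(H|{C}) ⇒ H ⊥ W | {C}.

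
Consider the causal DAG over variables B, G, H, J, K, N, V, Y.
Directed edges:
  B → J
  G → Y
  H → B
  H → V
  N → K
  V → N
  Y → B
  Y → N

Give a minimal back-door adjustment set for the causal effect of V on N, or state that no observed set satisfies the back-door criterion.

V→N: minimal back-door set ∅.

desc(V)\{V}={K,N}; candidates ⊆ {B,G,H,J,Y}.
∅: V⊥N given ∅ in G with V→· removed — back-door holds.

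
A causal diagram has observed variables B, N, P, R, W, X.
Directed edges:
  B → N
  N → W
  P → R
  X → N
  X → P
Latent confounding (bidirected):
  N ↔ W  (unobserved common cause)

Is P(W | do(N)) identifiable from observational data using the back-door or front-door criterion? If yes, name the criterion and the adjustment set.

desc(N)\{N}={W}; candidates ⊆ {B,P,R,X}.
N↔W: latent back-door arc(s) into N.
size 0: {}; under {} N still reaches {B,P,R,W,X} ∋ W.
size 1: {B}, {P}, {R} …(+1); under {B} N still reaches {P,R,W,X} ∋ W.
size 2: {B,P}, {B,R}, {B,X} …(+3); under {B,P} N still reaches {W,X} ∋ W.
N↔W cannot be blocked by any observed set — no back-door set.
No mediator lies on a directed N→…→W path.
Neither criterion identifies P(W|do(N)) in this graph.

P(W|do(N)): not identifiable (no BD/FD set).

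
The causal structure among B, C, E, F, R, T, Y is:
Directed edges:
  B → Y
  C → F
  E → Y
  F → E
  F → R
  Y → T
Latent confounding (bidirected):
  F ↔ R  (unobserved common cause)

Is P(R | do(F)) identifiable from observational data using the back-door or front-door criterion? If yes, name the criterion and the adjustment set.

P(R|do(F)): not identifiable (no BD/FD set).

desc(F)\{F}={E,R,T,Y}; candidates ⊆ {B,C}.
F↔R: latent back-door arc(s) into F.
size 0: {}; under {} F still reaches {C,R} ∋ R.
size 1: {B}, {C}; under {B} F still reaches {C,R} ∋ R.
size 2: {B,C}; under {B,C} F still reaches {R} ∋ R.
F↔R cannot be blocked by any observed set — no back-door set.
No mediator lies on a directed F→…→R path.
Neither criterion identifies P(R|do(F)) in this graph.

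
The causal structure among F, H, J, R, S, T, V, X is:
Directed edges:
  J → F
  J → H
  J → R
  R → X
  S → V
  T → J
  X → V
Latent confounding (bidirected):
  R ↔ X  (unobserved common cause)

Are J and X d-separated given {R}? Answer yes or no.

Bayes-Ball from J | {R} reaches {F,H,T,V,X}.
X ∈ reach(J|{R}) ⇒ J ⊥̸ X | {R}.

No — J and X are d-connected given {R}.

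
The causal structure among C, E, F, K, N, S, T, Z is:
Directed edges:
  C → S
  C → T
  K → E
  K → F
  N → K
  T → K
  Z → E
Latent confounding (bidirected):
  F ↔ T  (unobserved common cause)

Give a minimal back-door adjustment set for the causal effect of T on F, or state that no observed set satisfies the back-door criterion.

desc(T)\{T}={E,F,K}; candidates ⊆ {C,N,S,Z}.
T↔F: latent back-door arc(s) into T.
size 0: {}; under {} T still reaches {C,F,S} ∋ F.
size 1: {C}, {N}, {S} …(+1); under {C} T still reaches {F} ∋ F.
size 2: {C,N}, {C,S}, {C,Z} …(+3); under {C,N} T still reaches {F} ∋ F.
T↔F cannot be blocked by any observed set — no back-door set.

T→F: no observed back-door set.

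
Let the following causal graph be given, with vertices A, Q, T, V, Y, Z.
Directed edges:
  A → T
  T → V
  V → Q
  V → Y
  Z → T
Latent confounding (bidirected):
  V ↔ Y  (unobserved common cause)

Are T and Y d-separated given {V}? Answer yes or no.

Bayes-Ball from T | {V} reaches {A,Y,Z}.
Y ∈ reach(T|{V}) ⇒ T ⊥̸ Y | {V}.

No — T and Y are d-connected given {V}.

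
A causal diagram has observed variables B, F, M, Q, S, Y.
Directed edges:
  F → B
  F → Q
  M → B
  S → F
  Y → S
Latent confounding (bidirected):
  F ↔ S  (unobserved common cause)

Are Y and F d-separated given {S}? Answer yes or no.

No — Y and F are d-connected given {S}.

Bayes-Ball from Y | {S} reaches {B,F,Q}.
F ∈ reach(Y|{S}) ⇒ Y ⊥̸ F | {S}.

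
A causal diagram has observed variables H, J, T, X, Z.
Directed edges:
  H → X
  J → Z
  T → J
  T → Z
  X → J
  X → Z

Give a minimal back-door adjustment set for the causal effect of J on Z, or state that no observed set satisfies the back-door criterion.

J→Z: minimal back-door set {T, X}.

desc(J)\{J}={Z}; candidates ⊆ {H,T,X}.
size 0: {}; under {} J still reaches {H,T,X,Z} ∋ Z.
size 1: {H}, {T}, {X}; under {H} J still reaches {T,X,Z} ∋ Z.
{T,X}: J⊥Z given {T,X} in G with J→· removed — back-door holds.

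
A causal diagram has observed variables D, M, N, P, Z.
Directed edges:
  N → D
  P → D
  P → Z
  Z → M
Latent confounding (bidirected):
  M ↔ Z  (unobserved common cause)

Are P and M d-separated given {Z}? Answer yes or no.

Bayes-Ball from P | {Z} reaches {D,M}.
M ∈ reach(P|{Z}) ⇒ P ⊥̸ M | {Z}.

No — P and M are d-connected given {Z}.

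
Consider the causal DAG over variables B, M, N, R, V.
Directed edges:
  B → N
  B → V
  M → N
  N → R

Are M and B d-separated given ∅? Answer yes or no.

Yes — M ⊥ B | ∅.

Bayes-Ball from M | ∅ reaches {N,R}.
B ∉ reach(M|∅) ⇒ M ⊥ B | ∅.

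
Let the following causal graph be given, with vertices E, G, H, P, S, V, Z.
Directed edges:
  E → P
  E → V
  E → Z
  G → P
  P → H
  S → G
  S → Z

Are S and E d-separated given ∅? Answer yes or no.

Bayes-Ball from S | ∅ reaches {G,H,P,Z}.
E ∉ reach(S|∅) ⇒ S ⊥ E | ∅.

Yes — S ⊥ E | ∅.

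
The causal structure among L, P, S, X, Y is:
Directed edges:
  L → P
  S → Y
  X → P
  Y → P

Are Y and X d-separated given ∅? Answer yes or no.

Bayes-Ball from Y | ∅ reaches {P,S}.
X ∉ reach(Y|∅) ⇒ Y ⊥ X | ∅.

Yes — Y ⊥ X | ∅.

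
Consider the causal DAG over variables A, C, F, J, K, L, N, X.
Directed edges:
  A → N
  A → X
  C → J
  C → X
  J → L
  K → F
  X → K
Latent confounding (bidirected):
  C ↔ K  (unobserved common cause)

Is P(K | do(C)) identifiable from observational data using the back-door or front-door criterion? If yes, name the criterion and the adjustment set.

desc(C)\{C}={F,J,K,L,X}; candidates ⊆ {A,N}.
C↔K: latent back-door arc(s) into C.
size 0: {}; under {} C still reaches {F,K} ∋ K.
size 1: {A}, {N}; under {A} C still reaches {F,K} ∋ K.
size 2: {A,N}; under {A,N} C still reaches {F,K} ∋ K.
C↔K cannot be blocked by any observed set — no back-door set.
{X}: (i) intercepts every directed C→K path; (ii) no back-door C→{X}; (iii) {C} blocks every back-door {X}→K. Front-door holds.
P(K|do(C)) = Σ_{X} P(X|C) Σ_{C'} P(K|X,C')P(C').

P(K|do(C)): frontdoor, adjust for {X}.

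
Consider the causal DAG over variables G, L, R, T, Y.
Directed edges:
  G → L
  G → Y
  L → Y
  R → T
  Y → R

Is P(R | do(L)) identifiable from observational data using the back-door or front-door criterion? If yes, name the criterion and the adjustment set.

desc(L)\{L}={R,T,Y}; candidates ⊆ {G}.
size 0: {}; under {} L still reaches {G,R,T,Y} ∋ R.
{G}: L⊥R given {G} in G with L→· removed — back-door holds.
P(R|do(L)) = Σ_{G} P(R|L,G)·P(G).

P(R|do(L)): backdoor, adjust for {G}.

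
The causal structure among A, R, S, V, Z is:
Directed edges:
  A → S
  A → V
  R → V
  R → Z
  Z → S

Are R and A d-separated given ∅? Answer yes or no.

Yes — R ⊥ A | ∅.

Bayes-Ball from R | ∅ reaches {S,V,Z}.
A ∉ reach(R|∅) ⇒ R ⊥ A | ∅.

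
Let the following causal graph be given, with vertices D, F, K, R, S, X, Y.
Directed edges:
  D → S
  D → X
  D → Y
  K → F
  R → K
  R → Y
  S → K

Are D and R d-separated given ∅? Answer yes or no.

Bayes-Ball from D | ∅ reaches {F,K,S,X,Y}.
R ∉ reach(D|∅) ⇒ D ⊥ R | ∅.

Yes — D ⊥ R | ∅.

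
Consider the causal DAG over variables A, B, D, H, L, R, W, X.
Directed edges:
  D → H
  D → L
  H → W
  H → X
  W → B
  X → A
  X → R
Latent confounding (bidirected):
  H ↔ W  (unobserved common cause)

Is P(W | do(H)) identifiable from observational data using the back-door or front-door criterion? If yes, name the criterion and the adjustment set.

P(W|do(H)): not identifiable (no BD/FD set).

desc(H)\{H}={A,B,R,W,X}; candidates ⊆ {D,L}.
H↔W: latent back-door arc(s) into H.
size 0: {}; under {} H still reaches {B,D,L,W} ∋ W.
size 1: {D}, {L}; under {D} H still reaches {B,W} ∋ W.
size 2: {D,L}; under {D,L} H still reaches {B,W} ∋ W.
H↔W cannot be blocked by any observed set — no back-door set.
No mediator lies on a directed H→…→W path.
Neither criterion identifies P(W|do(H)) in this graph.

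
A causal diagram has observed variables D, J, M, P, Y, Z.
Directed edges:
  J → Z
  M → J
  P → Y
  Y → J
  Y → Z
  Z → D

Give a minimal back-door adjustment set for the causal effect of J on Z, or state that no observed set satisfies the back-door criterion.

J→Z: minimal back-door set {Y}.

desc(J)\{J}={D,Z}; candidates ⊆ {M,P,Y}.
size 0: {}; under {} J still reaches {D,M,P,Y,Z} ∋ Z.
{Y}: J⊥Z given {Y} in G with J→· removed — back-door holds.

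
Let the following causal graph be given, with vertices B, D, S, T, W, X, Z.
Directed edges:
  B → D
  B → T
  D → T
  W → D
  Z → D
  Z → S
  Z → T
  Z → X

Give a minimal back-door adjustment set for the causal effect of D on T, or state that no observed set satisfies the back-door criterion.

D→T: minimal back-door set {B, Z}.

desc(D)\{D}={T}; candidates ⊆ {B,S,W,X,Z}.
size 0: {}; under {} D still reaches {B,S,T,W,X,Z} ∋ T.
size 1: {B}, {S}, {W} …(+2); under {B} D still reaches {S,T,W,X,Z} ∋ T.
{B,Z}: D⊥T given {B,Z} in G with D→· removed — back-door holds.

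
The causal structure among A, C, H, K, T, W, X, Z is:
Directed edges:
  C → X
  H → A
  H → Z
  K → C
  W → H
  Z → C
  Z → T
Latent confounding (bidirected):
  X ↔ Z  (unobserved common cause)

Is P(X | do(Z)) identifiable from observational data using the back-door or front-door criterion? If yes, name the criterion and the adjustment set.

P(X|do(Z)): frontdoor, adjust for {C}.

desc(Z)\{Z}={C,T,X}; candidates ⊆ {A,H,K,W}.
Z↔X: latent back-door arc(s) into Z.
size 0: {}; under {} Z still reaches {A,H,W,X} ∋ X.
size 1: {A}, {H}, {K} …(+1); under {A} Z still reaches {H,W,X} ∋ X.
size 2: {A,H}, {A,K}, {A,W} …(+3); under {A,H} Z still reaches {X} ∋ X.
Z↔X cannot be blocked by any observed set — no back-door set.
{C}: (i) intercepts every directed Z→X path; (ii) no back-door Z→{C}; (iii) {Z} blocks every back-door {C}→X. Front-door holds.
P(X|do(Z)) = Σ_{C} P(C|Z) Σ_{Z'} P(X|C,Z')P(Z').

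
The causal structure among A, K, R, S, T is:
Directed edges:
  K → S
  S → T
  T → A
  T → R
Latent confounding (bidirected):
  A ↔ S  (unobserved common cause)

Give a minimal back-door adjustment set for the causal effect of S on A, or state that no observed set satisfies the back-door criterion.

S→A: no observed back-door set.

desc(S)\{S}={A,R,T}; candidates ⊆ {K}.
S↔A: latent back-door arc(s) into S.
size 0: {}; under {} S still reaches {A,K} ∋ A.
size 1: {K}; under {K} S still reaches {A} ∋ A.
S↔A cannot be blocked by any observed set — no back-door set.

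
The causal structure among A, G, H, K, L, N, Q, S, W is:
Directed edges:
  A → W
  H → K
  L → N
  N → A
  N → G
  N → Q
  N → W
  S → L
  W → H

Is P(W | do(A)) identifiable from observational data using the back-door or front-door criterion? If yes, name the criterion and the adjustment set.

desc(A)\{A}={H,K,W}; candidates ⊆ {G,L,N,Q,S}.
size 0: {}; under {} A still reaches {G,H,K,L,N,Q,S,W} ∋ W.
{N}: A⊥W given {N} in G with A→· removed — back-door holds.
P(W|do(A)) = Σ_{N} P(W|A,N)·P(N).

P(W|do(A)): backdoor, adjust for {N}.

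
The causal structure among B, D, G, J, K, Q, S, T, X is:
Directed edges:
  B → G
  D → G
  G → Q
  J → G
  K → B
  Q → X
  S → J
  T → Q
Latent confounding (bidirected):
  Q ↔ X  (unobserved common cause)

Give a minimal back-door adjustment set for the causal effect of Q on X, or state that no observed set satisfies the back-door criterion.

Q→X: no observed back-door set.

desc(Q)\{Q}={X}; candidates ⊆ {B,D,G,J,K,S,T}.
Q↔X: latent back-door arc(s) into Q.
size 0: {}; under {} Q still reaches {B,D,G,J,K,S,T,X} ∋ X.
size 1: {B}, {D}, {G} …(+4); under {B} Q still reaches {D,G,J,S,T,X} ∋ X.
size 2: {B,D}, {B,G}, {B,J} …(+18); under {B,D} Q still reaches {G,J,S,T,X} ∋ X.
Q↔X cannot be blocked by any observed set — no back-door set.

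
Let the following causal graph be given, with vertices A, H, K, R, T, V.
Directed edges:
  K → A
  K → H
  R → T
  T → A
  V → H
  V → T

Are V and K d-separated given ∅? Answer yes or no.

Bayes-Ball from V | ∅ reaches {A,H,T}.
K ∉ reach(V|∅) ⇒ V ⊥ K | ∅.

Yes — V ⊥ K | ∅.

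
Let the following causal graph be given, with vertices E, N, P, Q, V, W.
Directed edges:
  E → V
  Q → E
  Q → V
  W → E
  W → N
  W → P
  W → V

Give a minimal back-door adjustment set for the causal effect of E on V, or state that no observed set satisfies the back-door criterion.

desc(E)\{E}={V}; candidates ⊆ {N,P,Q,W}.
size 0: {}; under {} E still reaches {N,P,Q,V,W} ∋ V.
size 1: {N}, {P}, {Q} …(+1); under {N} E still reaches {P,Q,V,W} ∋ V.
{Q,W}: E⊥V given {Q,W} in G with E→· removed — back-door holds.

E→V: minimal back-door set {Q, W}.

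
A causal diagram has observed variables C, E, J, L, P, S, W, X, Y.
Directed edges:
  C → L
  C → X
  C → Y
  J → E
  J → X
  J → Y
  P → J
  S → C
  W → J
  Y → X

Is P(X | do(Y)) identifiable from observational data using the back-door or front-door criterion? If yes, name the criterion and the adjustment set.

desc(Y)\{Y}={X}; candidates ⊆ {C,E,J,L,P,S,W}.
size 0: {}; under {} Y still reaches {C,E,J,L,P,S,W,X} ∋ X.
size 1: {C}, {E}, {J} …(+4); under {C} Y still reaches {E,J,P,W,X} ∋ X.
{C,J}: Y⊥X given {C,J} in G with Y→· removed — back-door holds.
P(X|do(Y)) = Σ_{C,J} P(X|Y,C,J)·P(C,J).

P(X|do(Y)): backdoor, adjust for {C, J}.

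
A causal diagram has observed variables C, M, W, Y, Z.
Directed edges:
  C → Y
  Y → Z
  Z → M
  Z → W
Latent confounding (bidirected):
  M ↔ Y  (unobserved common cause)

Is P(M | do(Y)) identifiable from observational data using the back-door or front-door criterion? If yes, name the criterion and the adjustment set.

P(M|do(Y)): frontdoor, adjust for {Z}.

desc(Y)\{Y}={M,W,Z}; candidates ⊆ {C}.
Y↔M: latent back-door arc(s) into Y.
size 0: {}; under {} Y still reaches {C,M} ∋ M.
size 1: {C}; under {C} Y still reaches {M} ∋ M.
Y↔M cannot be blocked by any observed set — no back-door set.
{Z}: (i) intercepts every directed Y→M path; (ii) no back-door Y→{Z}; (iii) {Y} blocks every back-door {Z}→M. Front-door holds.
P(M|do(Y)) = Σ_{Z} P(Z|Y) Σ_{Y'} P(M|Z,Y')P(Y').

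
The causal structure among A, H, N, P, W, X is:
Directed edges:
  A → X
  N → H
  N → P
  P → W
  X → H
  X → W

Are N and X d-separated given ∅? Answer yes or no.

Bayes-Ball from N | ∅ reaches {H,P,W}.
X ∉ reach(N|∅) ⇒ N ⊥ X | ∅.

Yes — N ⊥ X | ∅.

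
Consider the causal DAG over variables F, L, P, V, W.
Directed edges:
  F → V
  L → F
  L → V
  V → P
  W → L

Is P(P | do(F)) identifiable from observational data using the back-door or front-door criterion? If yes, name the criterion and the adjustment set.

desc(F)\{F}={P,V}; candidates ⊆ {L,W}.
size 0: {}; under {} F still reaches {L,P,V,W} ∋ P.
{L}: F⊥P given {L} in G with F→· removed — back-door holds.
P(P|do(F)) = Σ_{L} P(P|F,L)·P(L).

P(P|do(F)): backdoor, adjust for {L}.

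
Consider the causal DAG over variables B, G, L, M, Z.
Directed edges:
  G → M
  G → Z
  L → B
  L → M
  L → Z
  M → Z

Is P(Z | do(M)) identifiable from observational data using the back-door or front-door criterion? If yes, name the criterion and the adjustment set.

P(Z|do(M)): backdoor, adjust for {G, L}.

desc(M)\{M}={Z}; candidates ⊆ {B,G,L}.
size 0: {}; under {} M still reaches {B,G,L,Z} ∋ Z.
size 1: {B}, {G}, {L}; under {B} M still reaches {G,L,Z} ∋ Z.
{G,L}: M⊥Z given {G,L} in G with M→· removed — back-door holds.
P(Z|do(M)) = Σ_{G,L} P(Z|M,G,L)·P(G,L).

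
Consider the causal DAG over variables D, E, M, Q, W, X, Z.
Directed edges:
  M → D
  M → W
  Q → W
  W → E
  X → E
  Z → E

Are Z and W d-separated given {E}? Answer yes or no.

Bayes-Ball from Z | {E} reaches {D,M,Q,W,X}.
W ∈ reach(Z|{E}) ⇒ Z ⊥̸ W | {E}.

No — Z and W are d-connected given {E}.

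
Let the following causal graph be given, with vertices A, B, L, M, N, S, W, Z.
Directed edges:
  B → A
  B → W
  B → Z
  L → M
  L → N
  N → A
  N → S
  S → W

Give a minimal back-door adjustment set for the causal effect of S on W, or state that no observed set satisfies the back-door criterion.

S→W: minimal back-door set ∅.

desc(S)\{S}={W}; candidates ⊆ {A,B,L,M,N,Z}.
∅: S⊥W given ∅ in G with S→· removed — back-door holds.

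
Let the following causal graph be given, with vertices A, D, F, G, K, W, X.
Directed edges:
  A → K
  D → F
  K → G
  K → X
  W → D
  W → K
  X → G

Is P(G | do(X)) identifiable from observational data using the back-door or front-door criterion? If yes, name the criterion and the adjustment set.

P(G|do(X)): backdoor, adjust for {K}.

desc(X)\{X}={G}; candidates ⊆ {A,D,F,K,W}.
size 0: {}; under {} X still reaches {A,D,F,G,K,W} ∋ G.
{K}: X⊥G given {K} in G with X→· removed — back-door holds.
P(G|do(X)) = Σ_{K} P(G|X,K)·P(K).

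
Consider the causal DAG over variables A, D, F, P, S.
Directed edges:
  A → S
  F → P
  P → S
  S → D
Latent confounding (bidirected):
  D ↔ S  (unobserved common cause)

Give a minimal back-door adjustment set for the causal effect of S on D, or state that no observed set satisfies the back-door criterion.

S→D: no observed back-door set.

desc(S)\{S}={D}; candidates ⊆ {A,F,P}.
S↔D: latent back-door arc(s) into S.
size 0: {}; under {} S still reaches {A,D,F,P} ∋ D.
size 1: {A}, {F}, {P}; under {A} S still reaches {D,F,P} ∋ D.
size 2: {A,F}, {A,P}, {F,P}; under {A,F} S still reaches {D,P} ∋ D.
S↔D cannot be blocked by any observed set — no back-door set.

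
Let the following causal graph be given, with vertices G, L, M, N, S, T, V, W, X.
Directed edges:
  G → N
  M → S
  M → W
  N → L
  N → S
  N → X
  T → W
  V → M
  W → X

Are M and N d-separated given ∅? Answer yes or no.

Bayes-Ball from M | ∅ reaches {S,V,W,X}.
N ∉ reach(M|∅) ⇒ M ⊥ N | ∅.

Yes — M ⊥ N | ∅.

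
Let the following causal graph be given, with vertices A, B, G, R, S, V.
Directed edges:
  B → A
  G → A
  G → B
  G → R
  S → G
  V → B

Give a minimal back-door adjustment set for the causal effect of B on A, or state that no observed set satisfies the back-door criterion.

desc(B)\{B}={A}; candidates ⊆ {G,R,S,V}.
size 0: {}; under {} B still reaches {A,G,R,S,V} ∋ A.
{G}: B⊥A given {G} in G with B→· removed — back-door holds.

B→A: minimal back-door set {G}.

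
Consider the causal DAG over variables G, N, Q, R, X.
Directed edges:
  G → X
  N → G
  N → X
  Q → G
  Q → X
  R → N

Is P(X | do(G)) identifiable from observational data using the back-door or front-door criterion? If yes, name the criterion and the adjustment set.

P(X|do(G)): backdoor, adjust for {N, Q}.

desc(G)\{G}={X}; candidates ⊆ {N,Q,R}.
size 0: {}; under {} G still reaches {N,Q,R,X} ∋ X.
size 1: {N}, {Q}, {R}; under {N} G still reaches {Q,X} ∋ X.
{N,Q}: G⊥X given {N,Q} in G with G→· removed — back-door holds.
P(X|do(G)) = Σ_{N,Q} P(X|G,N,Q)·P(N,Q).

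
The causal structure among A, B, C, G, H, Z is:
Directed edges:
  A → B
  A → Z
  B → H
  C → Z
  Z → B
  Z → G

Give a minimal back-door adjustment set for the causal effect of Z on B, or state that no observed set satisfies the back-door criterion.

Z→B: minimal back-door set {A}.

desc(Z)\{Z}={B,G,H}; candidates ⊆ {A,C}.
size 0: {}; under {} Z still reaches {A,B,C,H} ∋ B.
{A}: Z⊥B given {A} in G with Z→· removed — back-door holds.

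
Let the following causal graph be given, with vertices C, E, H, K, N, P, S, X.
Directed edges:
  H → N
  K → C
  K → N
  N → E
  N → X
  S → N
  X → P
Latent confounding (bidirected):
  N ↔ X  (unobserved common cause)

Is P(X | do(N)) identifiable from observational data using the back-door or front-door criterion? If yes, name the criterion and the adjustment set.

P(X|do(N)): not identifiable (no BD/FD set).

desc(N)\{N}={E,P,X}; candidates ⊆ {C,H,K,S}.
N↔X: latent back-door arc(s) into N.
size 0: {}; under {} N still reaches {C,H,K,P,S,X} ∋ X.
size 1: {C}, {H}, {K} …(+1); under {C} N still reaches {H,K,P,S,X} ∋ X.
size 2: {C,H}, {C,K}, {C,S} …(+3); under {C,H} N still reaches {K,P,S,X} ∋ X.
N↔X cannot be blocked by any observed set — no back-door set.
No mediator lies on a directed N→…→X path.
Neither criterion identifies P(X|do(N)) in this graph.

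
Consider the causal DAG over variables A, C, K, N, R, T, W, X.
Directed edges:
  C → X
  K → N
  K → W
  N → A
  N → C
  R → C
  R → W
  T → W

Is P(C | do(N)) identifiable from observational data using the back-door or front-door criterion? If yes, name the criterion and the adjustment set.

desc(N)\{N}={A,C,X}; candidates ⊆ {K,R,T,W}.
∅: N⊥C given ∅ in G with N→· removed — back-door holds.
P(C|do(N)) = P(C|N) — no adjustment needed.

P(C|do(N)): backdoor, adjust for ∅.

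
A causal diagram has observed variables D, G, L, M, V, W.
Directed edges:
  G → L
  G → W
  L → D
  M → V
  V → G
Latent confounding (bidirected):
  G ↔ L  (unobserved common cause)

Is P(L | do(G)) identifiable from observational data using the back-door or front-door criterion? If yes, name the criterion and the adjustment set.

desc(G)\{G}={D,L,W}; candidates ⊆ {M,V}.
G↔L: latent back-door arc(s) into G.
size 0: {}; under {} G still reaches {D,L,M,V} ∋ L.
size 1: {M}, {V}; under {M} G still reaches {D,L,V} ∋ L.
size 2: {M,V}; under {M,V} G still reaches {D,L} ∋ L.
G↔L cannot be blocked by any observed set — no back-door set.
No mediator lies on a directed G→…→L path.
Neither criterion identifies P(L|do(G)) in this graph.

P(L|do(G)): not identifiable (no BD/FD set).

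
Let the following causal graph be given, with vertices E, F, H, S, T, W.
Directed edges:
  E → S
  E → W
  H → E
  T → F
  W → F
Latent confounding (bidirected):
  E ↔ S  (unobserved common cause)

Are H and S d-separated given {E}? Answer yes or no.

No — H and S are d-connected given {E}.

Bayes-Ball from H | {E} reaches {S}.
S ∈ reach(H|{E}) ⇒ H ⊥̸ S | {E}.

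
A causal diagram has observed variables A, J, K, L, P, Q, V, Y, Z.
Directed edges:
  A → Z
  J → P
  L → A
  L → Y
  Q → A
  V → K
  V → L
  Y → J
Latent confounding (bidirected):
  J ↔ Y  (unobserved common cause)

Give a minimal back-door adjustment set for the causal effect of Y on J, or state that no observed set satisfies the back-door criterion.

Y→J: no observed back-door set.

desc(Y)\{Y}={J,P}; candidates ⊆ {A,K,L,Q,V,Z}.
Y↔J: latent back-door arc(s) into Y.
size 0: {}; under {} Y still reaches {A,J,K,L,P,V,Z} ∋ J.
size 1: {A}, {K}, {L} …(+3); under {A} Y still reaches {J,K,L,P,Q,V} ∋ J.
size 2: {A,K}, {A,L}, {A,Q} …(+12); under {A,K} Y still reaches {J,L,P,Q,V} ∋ J.
Y↔J cannot be blocked by any observed set — no back-door set.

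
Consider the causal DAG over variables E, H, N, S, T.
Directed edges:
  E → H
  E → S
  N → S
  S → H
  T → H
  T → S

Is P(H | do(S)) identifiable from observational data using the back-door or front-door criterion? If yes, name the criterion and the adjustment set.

P(H|do(S)): backdoor, adjust for {E, T}.

desc(S)\{S}={H}; candidates ⊆ {E,N,T}.
size 0: {}; under {} S still reaches {E,H,N,T} ∋ H.
size 1: {E}, {N}, {T}; under {E} S still reaches {H,N,T} ∋ H.
{E,T}: S⊥H given {E,T} in G with S→· removed — back-door holds.
P(H|do(S)) = Σ_{E,T} P(H|S,E,T)·P(E,T).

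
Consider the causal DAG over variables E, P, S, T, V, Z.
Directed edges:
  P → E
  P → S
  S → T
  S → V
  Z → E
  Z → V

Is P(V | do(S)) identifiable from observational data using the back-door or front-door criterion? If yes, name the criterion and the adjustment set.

P(V|do(S)): backdoor, adjust for ∅.

desc(S)\{S}={T,V}; candidates ⊆ {E,P,Z}.
∅: S⊥V given ∅ in G with S→· removed — back-door holds.
P(V|do(S)) = P(V|S) — no adjustment needed.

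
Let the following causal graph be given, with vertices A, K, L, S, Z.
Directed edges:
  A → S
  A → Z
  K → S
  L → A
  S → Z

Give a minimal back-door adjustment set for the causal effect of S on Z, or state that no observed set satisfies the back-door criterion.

S→Z: minimal back-door set {A}.

desc(S)\{S}={Z}; candidates ⊆ {A,K,L}.
size 0: {}; under {} S still reaches {A,K,L,Z} ∋ Z.
{A}: S⊥Z given {A} in G with S→· removed — back-door holds.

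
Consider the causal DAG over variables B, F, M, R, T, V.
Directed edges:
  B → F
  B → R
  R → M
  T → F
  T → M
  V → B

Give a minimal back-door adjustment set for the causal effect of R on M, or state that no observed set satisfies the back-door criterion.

R→M: minimal back-door set ∅.

desc(R)\{R}={M}; candidates ⊆ {B,F,T,V}.
∅: R⊥M given ∅ in G with R→· removed — back-door holds.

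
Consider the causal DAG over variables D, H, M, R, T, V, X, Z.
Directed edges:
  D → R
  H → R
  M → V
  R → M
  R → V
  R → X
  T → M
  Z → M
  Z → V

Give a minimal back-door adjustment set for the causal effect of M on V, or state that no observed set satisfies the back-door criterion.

desc(M)\{M}={V}; candidates ⊆ {D,H,R,T,X,Z}.
size 0: {}; under {} M still reaches {D,H,R,T,V,X,Z} ∋ V.
size 1: {D}, {H}, {R} …(+3); under {D} M still reaches {H,R,T,V,X,Z} ∋ V.
{R,Z}: M⊥V given {R,Z} in G with M→· removed — back-door holds.

M→V: minimal back-door set {R, Z}.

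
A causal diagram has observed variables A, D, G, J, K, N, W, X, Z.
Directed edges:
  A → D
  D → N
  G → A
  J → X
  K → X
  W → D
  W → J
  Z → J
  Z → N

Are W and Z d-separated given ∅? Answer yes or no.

Yes — W ⊥ Z | ∅.

Bayes-Ball from W | ∅ reaches {D,J,N,X}.
Z ∉ reach(W|∅) ⇒ W ⊥ Z | ∅.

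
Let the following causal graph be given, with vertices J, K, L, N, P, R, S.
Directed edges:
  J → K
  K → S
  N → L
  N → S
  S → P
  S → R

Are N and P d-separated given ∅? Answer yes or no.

No — N and P are d-connected given ∅.

Bayes-Ball from N | ∅ reaches {L,P,R,S}.
P ∈ reach(N|∅) ⇒ N ⊥̸ P | ∅.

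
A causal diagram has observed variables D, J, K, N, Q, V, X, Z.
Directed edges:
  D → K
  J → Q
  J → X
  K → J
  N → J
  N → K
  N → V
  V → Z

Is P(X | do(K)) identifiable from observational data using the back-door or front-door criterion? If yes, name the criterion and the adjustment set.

P(X|do(K)): backdoor, adjust for {N}.

desc(K)\{K}={J,Q,X}; candidates ⊆ {D,N,V,Z}.
size 0: {}; under {} K still reaches {D,J,N,Q,V,X,Z} ∋ X.
{N}: K⊥X given {N} in G with K→· removed — back-door holds.
P(X|do(K)) = Σ_{N} P(X|K,N)·P(N).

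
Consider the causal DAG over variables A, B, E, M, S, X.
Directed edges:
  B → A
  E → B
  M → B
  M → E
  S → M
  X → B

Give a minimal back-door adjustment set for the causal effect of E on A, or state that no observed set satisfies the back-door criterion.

E→A: minimal back-door set {M}.

desc(E)\{E}={A,B}; candidates ⊆ {M,S,X}.
size 0: {}; under {} E still reaches {A,B,M,S} ∋ A.
{M}: E⊥A given {M} in G with E→· removed — back-door holds.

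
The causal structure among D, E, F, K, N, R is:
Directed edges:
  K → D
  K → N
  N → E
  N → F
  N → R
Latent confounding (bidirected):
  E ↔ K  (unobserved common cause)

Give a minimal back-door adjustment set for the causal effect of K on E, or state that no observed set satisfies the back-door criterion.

K→E: no observed back-door set.

desc(K)\{K}={D,E,F,N,R}; candidates ⊆ {—}.
K↔E: latent back-door arc(s) into K.
size 0: {}; under {} K still reaches {E} ∋ E.
K↔E cannot be blocked by any observed set — no back-door set.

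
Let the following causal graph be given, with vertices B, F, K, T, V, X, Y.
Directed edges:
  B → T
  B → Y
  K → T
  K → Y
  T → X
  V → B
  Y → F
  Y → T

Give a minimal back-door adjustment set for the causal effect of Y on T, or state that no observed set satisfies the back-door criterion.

Y→T: minimal back-door set {B, K}.

desc(Y)\{Y}={F,T,X}; candidates ⊆ {B,K,V}.
size 0: {}; under {} Y still reaches {B,K,T,V,X} ∋ T.
size 1: {B}, {K}, {V}; under {B} Y still reaches {K,T,X} ∋ T.
{B,K}: Y⊥T given {B,K} in G with Y→· removed — back-door holds.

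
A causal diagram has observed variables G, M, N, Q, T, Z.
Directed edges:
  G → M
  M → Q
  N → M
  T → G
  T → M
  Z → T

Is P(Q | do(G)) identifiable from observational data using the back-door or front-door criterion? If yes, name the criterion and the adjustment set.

P(Q|do(G)): backdoor, adjust for {T}.

desc(G)\{G}={M,Q}; candidates ⊆ {N,T,Z}.
size 0: {}; under {} G still reaches {M,Q,T,Z} ∋ Q.
{T}: G⊥Q given {T} in G with G→· removed — back-door holds.
P(Q|do(G)) = Σ_{T} P(Q|G,T)·P(T).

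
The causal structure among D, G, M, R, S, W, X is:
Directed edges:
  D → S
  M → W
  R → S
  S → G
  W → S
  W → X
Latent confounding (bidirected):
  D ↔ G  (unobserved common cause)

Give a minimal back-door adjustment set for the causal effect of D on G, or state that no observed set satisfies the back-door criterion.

desc(D)\{D}={G,S}; candidates ⊆ {M,R,W,X}.
D↔G: latent back-door arc(s) into D.
size 0: {}; under {} D still reaches {G} ∋ G.
size 1: {M}, {R}, {W} …(+1); under {M} D still reaches {G} ∋ G.
size 2: {M,R}, {M,W}, {M,X} …(+3); under {M,R} D still reaches {G} ∋ G.
D↔G cannot be blocked by any observed set — no back-door set.

D→G: no observed back-door set.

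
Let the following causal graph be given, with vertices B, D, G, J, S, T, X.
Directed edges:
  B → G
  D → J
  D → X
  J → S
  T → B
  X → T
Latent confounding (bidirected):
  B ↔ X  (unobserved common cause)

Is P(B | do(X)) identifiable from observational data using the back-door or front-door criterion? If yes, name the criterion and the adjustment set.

P(B|do(X)): frontdoor, adjust for {T}.

desc(X)\{X}={B,G,T}; candidates ⊆ {D,J,S}.
X↔B: latent back-door arc(s) into X.
size 0: {}; under {} X still reaches {B,D,G,J,S} ∋ B.
size 1: {D}, {J}, {S}; under {D} X still reaches {B,G} ∋ B.
size 2: {D,J}, {D,S}, {J,S}; under {D,J} X still reaches {B,G} ∋ B.
X↔B cannot be blocked by any observed set — no back-door set.
{T}: (i) intercepts every directed X→B path; (ii) no back-door X→{T}; (iii) {X} blocks every back-door {T}→B. Front-door holds.
P(B|do(X)) = Σ_{T} P(T|X) Σ_{X'} P(B|T,X')P(X').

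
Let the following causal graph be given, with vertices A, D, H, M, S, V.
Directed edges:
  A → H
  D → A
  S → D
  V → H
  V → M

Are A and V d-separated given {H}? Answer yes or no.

No — A and V are d-connected given {H}.

Bayes-Ball from A | {H} reaches {D,M,S,V}.
V ∈ reach(A|{H}) ⇒ A ⊥̸ V | {H}.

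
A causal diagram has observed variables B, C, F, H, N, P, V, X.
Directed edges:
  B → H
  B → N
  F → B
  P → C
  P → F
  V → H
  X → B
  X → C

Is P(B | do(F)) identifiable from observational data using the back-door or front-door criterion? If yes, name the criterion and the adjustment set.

desc(F)\{F}={B,H,N}; candidates ⊆ {C,P,V,X}.
∅: F⊥B given ∅ in G with F→· removed — back-door holds.
P(B|do(F)) = P(B|F) — no adjustment needed.

P(B|do(F)): backdoor, adjust for ∅.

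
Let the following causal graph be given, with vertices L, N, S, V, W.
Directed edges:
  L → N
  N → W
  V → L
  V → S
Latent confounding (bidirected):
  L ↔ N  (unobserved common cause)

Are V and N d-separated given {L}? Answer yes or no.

No — V and N are d-connected given {L}.

Bayes-Ball from V | {L} reaches {N,S,W}.
N ∈ reach(V|{L}) ⇒ V ⊥̸ N | {L}.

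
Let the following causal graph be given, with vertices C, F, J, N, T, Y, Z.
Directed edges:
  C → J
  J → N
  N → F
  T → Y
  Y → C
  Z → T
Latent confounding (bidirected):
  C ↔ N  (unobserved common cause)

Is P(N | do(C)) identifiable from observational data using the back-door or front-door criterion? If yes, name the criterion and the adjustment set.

desc(C)\{C}={F,J,N}; candidates ⊆ {T,Y,Z}.
C↔N: latent back-door arc(s) into C.
size 0: {}; under {} C still reaches {F,N,T,Y,Z} ∋ N.
size 1: {T}, {Y}, {Z}; under {T} C still reaches {F,N,Y} ∋ N.
size 2: {T,Y}, {T,Z}, {Y,Z}; under {T,Y} C still reaches {F,N} ∋ N.
C↔N cannot be blocked by any observed set — no back-door set.
{J}: (i) intercepts every directed C→N path; (ii) no back-door C→{J}; (iii) {C} blocks every back-door {J}→N. Front-door holds.
P(N|do(C)) = Σ_{J} P(J|C) Σ_{C'} P(N|J,C')P(C').

P(N|do(C)): frontdoor, adjust for {J}.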